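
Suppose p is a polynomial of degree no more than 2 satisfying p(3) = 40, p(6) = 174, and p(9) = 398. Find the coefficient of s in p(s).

Write p(s) = as^2 + bs + c. Substituting each data point gives a linear system:
  9a + 3b + c = 40
  36a + 6b + c = 174
  81a + 9b + c = 398
Solving the system yields a = 5, b = -1/3, c = -4.
So p(s) = 5s^2 - (1/3)s - 4.
The coefficient of s is -1/3.

-1/3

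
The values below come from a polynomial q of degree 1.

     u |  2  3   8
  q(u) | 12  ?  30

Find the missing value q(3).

The 2 known points determine the degree-1 polynomial uniquely.
Write q(u) = au + b. Substituting each data point gives a linear system:
  2a + b = 12
  8a + b = 30
Solving the system yields a = 3, b = 6.
So q(u) = 3u + 6.
Then q(3) = 15.

15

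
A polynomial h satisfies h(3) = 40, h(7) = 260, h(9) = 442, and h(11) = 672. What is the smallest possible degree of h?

2

Divided differences on the nodes 3, 7, 9, 11:
  order 0: 40  260  442  672
  order 1: 55  91  115
  order 2: 6  6
  order 3: 0
The order-2 divided differences are all 6 (nonzero) and every higher order vanishes, so the data lies on a polynomial of degree exactly 2.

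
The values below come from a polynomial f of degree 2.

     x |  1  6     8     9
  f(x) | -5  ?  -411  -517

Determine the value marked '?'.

The 3 known points determine the degree-2 polynomial uniquely.
Write f(x) = ax^2 + bx + c. Substituting each data point gives a linear system:
  a + b + c = -5
  64a + 8b + c = -411
  81a + 9b + c = -517
Solving the system yields a = -6, b = -4, c = 5.
So f(x) = -6x² - 4x + 5.
Then f(6) = -235.

-235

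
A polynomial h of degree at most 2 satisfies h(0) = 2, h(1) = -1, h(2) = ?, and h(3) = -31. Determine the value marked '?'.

-12

The 3 known points determine the degree-2 polynomial uniquely.
Write h(n) = an^2 + bn + c. Substituting each data point gives a linear system:
  c = 2
  a + b + c = -1
  9a + 3b + c = -31
Solving the system yields a = -4, b = 1, c = 2.
So h(n) = -4n^2 + n + 2.
Then h(2) = -12.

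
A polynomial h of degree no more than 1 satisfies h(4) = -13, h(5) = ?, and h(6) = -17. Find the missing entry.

-15

The 2 known points determine the degree-1 polynomial uniquely.
Write h(x) = ax + b. Substituting each data point gives a linear system:
  4a + b = -13
  6a + b = -17
Solving the system yields a = -2, b = -5.
So h(x) = -2x - 5.
Then h(5) = -15.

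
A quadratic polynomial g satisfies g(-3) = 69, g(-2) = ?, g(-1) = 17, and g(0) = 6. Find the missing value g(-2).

38

The 3 known points determine the degree-2 polynomial uniquely.
Write g(t) = at^2 + bt + c. Substituting each data point gives a linear system:
  9a - 3b + c = 69
  a - b + c = 17
  c = 6
Solving the system yields a = 5, b = -6, c = 6.
So g(t) = 5t² - 6t + 6.
Then g(-2) = 38.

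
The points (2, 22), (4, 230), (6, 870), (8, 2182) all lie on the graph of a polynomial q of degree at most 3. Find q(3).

Write q(t) = at^3 + bt^2 + ct + d. Substituting each data point gives a linear system:
  8a + 4b + 2c + d = 22
  64a + 16b + 4c + d = 230
  216a + 36b + 6c + d = 870
  512a + 64b + 8c + d = 2182
Solving the system yields a = 5, b = -6, c = 0, d = 6.
So q(t) = 5t^3 - 6t^2 + 6.
Then q(3) = 87.

87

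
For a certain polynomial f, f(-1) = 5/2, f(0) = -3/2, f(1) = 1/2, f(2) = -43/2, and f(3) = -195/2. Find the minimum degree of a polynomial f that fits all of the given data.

Forward differences of the values at t = -1, 0, 1, 2, 3:
  f  : 5/2  -3/2  1/2  -43/2  -195/2
  Δ  : -4  2  -22  -76
  Δ^2: 6  -24  -54
  Δ^3: -30  -30
  Δ^4: 0
The third differences are constant (-30) and nonzero, while all higher differences vanish, so the minimal degree is 3.

3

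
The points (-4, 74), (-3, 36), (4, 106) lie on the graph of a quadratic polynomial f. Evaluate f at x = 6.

234

Write f(x) = ax^2 + bx + c. Substituting each data point gives a linear system:
  16a - 4b + c = 74
  9a - 3b + c = 36
  16a + 4b + c = 106
Solving the system yields a = 6, b = 4, c = -6.
So f(x) = 6x² + 4x - 6.
Then f(6) = 234.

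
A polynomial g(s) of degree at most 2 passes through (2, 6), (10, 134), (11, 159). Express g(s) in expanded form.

g(s) = s^2 + 4s - 6

Using the Lagrange interpolation formula with nodes 2, 10, 11:
  L_0(s) = (s - 10)(s - 11) / 72
  L_1(s) = (s - 2)(s - 11) / -8
  L_2(s) = (s - 2)(s - 10) / 9
Then g(s) = 6·L_0(s) + 134·L_1(s) + 159·L_2(s).
Expanding and collecting terms gives g(s) = s^2 + 4s - 6.
Check: g(2) = 6. ✓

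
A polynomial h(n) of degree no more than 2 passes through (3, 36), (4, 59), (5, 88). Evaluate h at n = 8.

211

Forward differences of the values at n = 3, 4, 5:
  h  : 36  59  88
  Δ  : 23  29
  Δ^2: 6
The second differences are constant, confirming degree 2.
Interpolating (Newton forward form) and evaluating at n = 8 gives h(8) = 211.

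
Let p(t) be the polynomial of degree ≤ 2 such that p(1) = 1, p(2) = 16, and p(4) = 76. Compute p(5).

Write p(t) = at^2 + bt + c. Substituting each data point gives a linear system:
  a + b + c = 1
  4a + 2b + c = 16
  16a + 4b + c = 76
Solving the system yields a = 5, b = 0, c = -4.
So p(t) = 5t^2 - 4.
Then p(5) = 121.

121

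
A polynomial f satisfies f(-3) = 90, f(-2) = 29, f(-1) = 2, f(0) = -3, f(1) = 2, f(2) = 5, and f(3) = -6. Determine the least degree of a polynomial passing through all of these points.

3

Forward differences of the values at t = -3, -2, -1, 0, 1, 2, 3:
  f  : 90  29  2  -3  2  5  -6
  Δ  : -61  -27  -5  5  3  -11
  Δ^2: 34  22  10  -2  -14
  Δ^3: -12  -12  -12  -12
  Δ^4: 0  0  0
  Δ^5: 0  0
  Δ^6: 0
The third differences are constant (-12) and nonzero, while all higher differences vanish, so the minimal degree is 3.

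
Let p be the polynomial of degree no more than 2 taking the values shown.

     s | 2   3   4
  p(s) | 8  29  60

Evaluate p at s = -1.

5

Write p(s) = as^2 + bs + c. Substituting each data point gives a linear system:
  4a + 2b + c = 8
  9a + 3b + c = 29
  16a + 4b + c = 60
Solving the system yields a = 5, b = -4, c = -4.
So p(s) = 5s^2 - 4s - 4.
Then p(-1) = 5.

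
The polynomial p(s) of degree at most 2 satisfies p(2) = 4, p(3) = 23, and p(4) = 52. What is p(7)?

199

Write p(s) = as^2 + bs + c. Substituting each data point gives a linear system:
  4a + 2b + c = 4
  9a + 3b + c = 23
  16a + 4b + c = 52
Solving the system yields a = 5, b = -6, c = -4.
So p(s) = 5s^2 - 6s - 4.
Then p(7) = 199.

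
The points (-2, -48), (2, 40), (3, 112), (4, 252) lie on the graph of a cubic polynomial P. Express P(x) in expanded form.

Write P(x) = ax^3 + bx^2 + cx + d. Substituting each data point gives a linear system:
  -8a + 4b - 2c + d = -48
  8a + 4b + 2c + d = 40
  27a + 9b + 3c + d = 112
  64a + 16b + 4c + d = 252
Solving the system yields a = 4, b = -2, c = 6, d = 4.
So P(x) = 4x^3 - 2x^2 + 6x + 4.
Check: P(-2) = -48. ✓

P(x) = 4x^3 - 2x^2 + 6x + 4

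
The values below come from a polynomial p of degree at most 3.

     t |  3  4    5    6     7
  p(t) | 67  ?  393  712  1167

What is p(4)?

The 4 known points determine the degree-3 polynomial uniquely.
Write p(t) = at^3 + bt^2 + ct + d. Substituting each data point gives a linear system:
  27a + 9b + 3c + d = 67
  125a + 25b + 5c + d = 393
  216a + 36b + 6c + d = 712
  343a + 49b + 7c + d = 1167
Solving the system yields a = 4, b = -4, c = -1, d = -2.
So p(t) = 4t^3 - 4t^2 - t - 2.
Then p(4) = 186.

186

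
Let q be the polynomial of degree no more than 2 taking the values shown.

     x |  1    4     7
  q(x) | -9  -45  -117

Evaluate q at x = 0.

Forward differences of the values at x = 1, 4, 7:
  q  : -9  -45  -117
  Δ  : -36  -72
  Δ^2: -36
The second differences are constant, confirming degree 2.
Interpolating (Newton forward form) and evaluating at x = 0 gives q(0) = -5.

-5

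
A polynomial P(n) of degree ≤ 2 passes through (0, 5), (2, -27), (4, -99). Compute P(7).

Forward differences of the values at n = 0, 2, 4:
  P  : 5  -27  -99
  Δ  : -32  -72
  Δ^2: -40
The second differences are constant, confirming degree 2.
Interpolating (Newton forward form) and evaluating at n = 7 gives P(7) = -282.

-282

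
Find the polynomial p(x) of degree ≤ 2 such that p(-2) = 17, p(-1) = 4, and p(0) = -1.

p(x) = 4x^2 - x - 1

Using the Lagrange interpolation formula with nodes -2, -1, 0:
  L_0(x) = (x + 1)x / 2
  L_1(x) = (x + 2)x / -1
  L_2(x) = (x + 2)(x + 1) / 2
Then p(x) = 17·L_0(x) + 4·L_1(x) - 1·L_2(x).
Expanding and collecting terms gives p(x) = 4x^2 - x - 1.
Check: p(0) = -1. ✓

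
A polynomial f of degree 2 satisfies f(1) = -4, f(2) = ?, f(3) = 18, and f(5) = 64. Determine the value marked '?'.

The 3 known points determine the degree-2 polynomial uniquely.
Write f(s) = as^2 + bs + c. Substituting each data point gives a linear system:
  a + b + c = -4
  9a + 3b + c = 18
  25a + 5b + c = 64
Solving the system yields a = 3, b = -1, c = -6.
So f(s) = 3s^2 - s - 6.
Then f(2) = 4.

4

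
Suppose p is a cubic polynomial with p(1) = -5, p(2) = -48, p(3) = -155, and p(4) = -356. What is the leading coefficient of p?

-5

Write p(s) = as^3 + bs^2 + cs + d. Substituting each data point gives a linear system:
  a + b + c + d = -5
  8a + 4b + 2c + d = -48
  27a + 9b + 3c + d = -155
  64a + 16b + 4c + d = -356
Solving the system yields a = -5, b = -2, c = -2, d = 4.
So p(s) = -5s^3 - 2s^2 - 2s + 4.
The leading coefficient is -5.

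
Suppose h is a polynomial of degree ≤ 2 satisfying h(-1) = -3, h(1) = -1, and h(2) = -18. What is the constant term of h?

4

Write h(x) = ax^2 + bx + c. Substituting each data point gives a linear system:
  a - b + c = -3
  a + b + c = -1
  4a + 2b + c = -18
Solving the system yields a = -6, b = 1, c = 4.
So h(x) = -6x² + x + 4.
The constant term is 4.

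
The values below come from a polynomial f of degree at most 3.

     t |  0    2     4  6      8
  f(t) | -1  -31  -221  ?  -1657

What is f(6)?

-715

On equispaced nodes a degree-3 polynomial has vanishing fourth forward difference, so
  f(0) - 4·f(2) + 6·f(4) - 4·f(6) + f(8) = 0.
Substituting the known values and solving for f(6):
  -4·f(6) = 2860
  f(6) = -715.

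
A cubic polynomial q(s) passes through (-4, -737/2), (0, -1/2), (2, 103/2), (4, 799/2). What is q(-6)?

Using the Lagrange interpolation formula with nodes -4, 0, 2, 4:
  L_0(s) = s(s - 2)(s - 4) / -192
  L_1(s) = (s + 4)(s - 2)(s - 4) / 32
  L_2(s) = (s + 4)s(s - 4) / -24
  L_3(s) = (s + 4)s(s - 2) / 64
Then q(s) = -737/2·L_0(s) - 1/2·L_1(s) + 103/2·L_2(s) + 799/2·L_3(s).
Expanding and collecting terms gives q(s) = 6s³ + s² - 1/2.
Evaluating at s = -6: q(-6) = -2521/2.

-2521/2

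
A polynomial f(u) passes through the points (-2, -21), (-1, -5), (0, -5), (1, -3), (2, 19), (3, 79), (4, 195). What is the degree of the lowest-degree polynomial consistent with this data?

Forward differences of the values at u = -2, -1, 0, 1, 2, 3, 4:
  f  : -21  -5  -5  -3  19  79  195
  Δ  : 16  0  2  22  60  116
  Δ^2: -16  2  20  38  56
  Δ^3: 18  18  18  18
  Δ^4: 0  0  0
  Δ^5: 0  0
  Δ^6: 0
The third differences are constant (18) and nonzero, while all higher differences vanish, so the minimal degree is 3.

3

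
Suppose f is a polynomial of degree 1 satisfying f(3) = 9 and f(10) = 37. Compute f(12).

Write f(n) = an + b. Substituting each data point gives a linear system:
  3a + b = 9
  10a + b = 37
Solving the system yields a = 4, b = -3.
So f(n) = 4n - 3.
Then f(12) = 45.

45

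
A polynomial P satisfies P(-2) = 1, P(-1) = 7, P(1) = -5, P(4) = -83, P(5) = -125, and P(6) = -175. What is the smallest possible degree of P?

2

Divided differences on the nodes -2, -1, 1, 4, 5, 6:
  order 0: 1  7  -5  -83  -125  -175
  order 1: 6  -6  -26  -42  -50
  order 2: -4  -4  -4  -4
  order 3: 0  0  0
  order 4: 0  0
  order 5: 0
The order-2 divided differences are all -4 (nonzero) and every higher order vanishes, so the data lies on a polynomial of degree exactly 2.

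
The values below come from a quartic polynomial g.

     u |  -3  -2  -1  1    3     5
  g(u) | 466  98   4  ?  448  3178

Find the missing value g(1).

14

The 5 known points determine the degree-4 polynomial uniquely.
Write g(u) = au^4 + bu^3 + cu^2 + du + e. Substituting each data point gives a linear system:
  81a - 27b + 9c - 3d + e = 466
  16a - 8b + 4c - 2d + e = 98
  a - b + c - d + e = 4
  81a + 27b + 9c + 3d + e = 448
  625a + 125b + 25c + 5d + e = 3178
Solving the system yields a = 5, b = -1, c = 6, d = 6, e = -2.
So g(u) = 5u^4 - u^3 + 6u^2 + 6u - 2.
Then g(1) = 14.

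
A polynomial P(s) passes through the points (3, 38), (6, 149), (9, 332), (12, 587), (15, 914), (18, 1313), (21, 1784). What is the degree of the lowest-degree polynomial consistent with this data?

2

Forward differences of the values at s = 3, 6, 9, 12, 15, 18, 21:
  P  : 38  149  332  587  914  1313  1784
  Δ  : 111  183  255  327  399  471
  Δ^2: 72  72  72  72  72
  Δ^3: 0  0  0  0
  Δ^4: 0  0  0
  Δ^5: 0  0
  Δ^6: 0
The second differences are constant (72) and nonzero, while all higher differences vanish, so the minimal degree is 2.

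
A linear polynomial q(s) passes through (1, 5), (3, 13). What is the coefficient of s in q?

Write q(s) = as + b. Substituting each data point gives a linear system:
  a + b = 5
  3a + b = 13
Solving the system yields a = 4, b = 1.
So q(s) = 4s + 1.
The leading coefficient is 4.

4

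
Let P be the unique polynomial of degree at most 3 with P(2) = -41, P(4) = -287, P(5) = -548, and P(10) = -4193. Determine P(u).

Using the Lagrange interpolation formula with nodes 2, 4, 5, 10:
  L_0(u) = (u - 4)(u - 5)(u - 10) / -48
  L_1(u) = (u - 2)(u - 5)(u - 10) / 12
  L_2(u) = (u - 2)(u - 4)(u - 10) / -15
  L_3(u) = (u - 2)(u - 4)(u - 5) / 240
Then P(u) = -41·L_0(u) - 287·L_1(u) - 548·L_2(u) - 4193·L_3(u).
Expanding and collecting terms gives P(u) = -4u^3 - 2u^2 + u - 3.
Check: P(10) = -4193. ✓

P(u) = -4u^3 - 2u^2 + u - 3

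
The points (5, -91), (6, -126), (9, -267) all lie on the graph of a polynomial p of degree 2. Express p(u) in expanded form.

p(u) = -3u^2 - 2u - 6

Using the Lagrange interpolation formula with nodes 5, 6, 9:
  L_0(u) = (u - 6)(u - 9) / 4
  L_1(u) = (u - 5)(u - 9) / -3
  L_2(u) = (u - 5)(u - 6) / 12
Then p(u) = -91·L_0(u) - 126·L_1(u) - 267·L_2(u).
Expanding and collecting terms gives p(u) = -3u² - 2u - 6.
Check: p(6) = -126. ✓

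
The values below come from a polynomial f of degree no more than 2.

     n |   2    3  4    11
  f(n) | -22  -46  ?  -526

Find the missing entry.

-78

The 3 known points determine the degree-2 polynomial uniquely.
Write f(n) = an^2 + bn + c. Substituting each data point gives a linear system:
  4a + 2b + c = -22
  9a + 3b + c = -46
  121a + 11b + c = -526
Solving the system yields a = -4, b = -4, c = 2.
So f(n) = -4n^2 - 4n + 2.
Then f(4) = -78.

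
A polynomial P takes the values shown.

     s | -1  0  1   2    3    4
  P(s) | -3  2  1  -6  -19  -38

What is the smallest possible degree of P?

2

Forward differences of the values at s = -1, 0, 1, 2, 3, 4:
  P  : -3  2  1  -6  -19  -38
  Δ  : 5  -1  -7  -13  -19
  Δ^2: -6  -6  -6  -6
  Δ^3: 0  0  0
  Δ^4: 0  0
  Δ^5: 0
The second differences are constant (-6) and nonzero, while all higher differences vanish, so the minimal degree is 2.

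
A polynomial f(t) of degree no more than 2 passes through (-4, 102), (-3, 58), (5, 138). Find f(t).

f(t) = 6t^2 - 2t - 2

Write f(t) = at^2 + bt + c. Substituting each data point gives a linear system:
  16a - 4b + c = 102
  9a - 3b + c = 58
  25a + 5b + c = 138
Solving the system yields a = 6, b = -2, c = -2.
So f(t) = 6t^2 - 2t - 2.
Check: f(-4) = 102. ✓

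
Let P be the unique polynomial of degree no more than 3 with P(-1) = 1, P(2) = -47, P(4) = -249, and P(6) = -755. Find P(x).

Write P(x) = ax^3 + bx^2 + cx + d. Substituting each data point gives a linear system:
  -a + b - c + d = 1
  8a + 4b + 2c + d = -47
  64a + 16b + 4c + d = -249
  216a + 36b + 6c + d = -755
Solving the system yields a = -3, b = -2, c = -5, d = -5.
So P(x) = -3x^3 - 2x^2 - 5x - 5.
Check: P(4) = -249. ✓

P(x) = -3x^3 - 2x^2 - 5x - 5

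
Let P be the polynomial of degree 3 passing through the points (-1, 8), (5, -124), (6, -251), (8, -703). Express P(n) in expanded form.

Write P(n) = an^3 + bn^2 + cn + d. Substituting each data point gives a linear system:
  -a + b - c + d = 8
  125a + 25b + 5c + d = -124
  216a + 36b + 6c + d = -251
  512a + 64b + 8c + d = -703
Solving the system yields a = -2, b = 5, c = 0, d = 1.
So P(n) = -2n^3 + 5n^2 + 1.
Check: P(5) = -124. ✓

P(n) = -2n^3 + 5n^2 + 1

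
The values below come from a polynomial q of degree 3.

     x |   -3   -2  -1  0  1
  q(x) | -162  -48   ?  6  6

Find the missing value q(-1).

The 4 known points determine the degree-3 polynomial uniquely.
Write q(x) = ax^3 + bx^2 + cx + d. Substituting each data point gives a linear system:
  -27a + 9b - 3c + d = -162
  -8a + 4b - 2c + d = -48
  d = 6
  a + b + c + d = 6
Solving the system yields a = 5, b = -4, c = -1, d = 6.
So q(x) = 5x³ - 4x² - x + 6.
Then q(-1) = -2.

-2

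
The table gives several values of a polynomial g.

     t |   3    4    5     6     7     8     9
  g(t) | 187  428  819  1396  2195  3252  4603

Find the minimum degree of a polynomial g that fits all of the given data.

3

Forward differences of the values at t = 3, 4, 5, 6, 7, 8, 9:
  g  : 187  428  819  1396  2195  3252  4603
  Δ  : 241  391  577  799  1057  1351
  Δ^2: 150  186  222  258  294
  Δ^3: 36  36  36  36
  Δ^4: 0  0  0
  Δ^5: 0  0
  Δ^6: 0
The third differences are constant (36) and nonzero, while all higher differences vanish, so the minimal degree is 3.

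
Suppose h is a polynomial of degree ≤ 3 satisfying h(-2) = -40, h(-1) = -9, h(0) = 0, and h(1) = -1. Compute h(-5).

-385

Using the Lagrange interpolation formula with nodes -2, -1, 0, 1:
  L_0(s) = (s + 1)s(s - 1) / -6
  L_1(s) = (s + 2)s(s - 1) / 2
  L_2(s) = (s + 2)(s + 1)(s - 1) / -2
  L_3(s) = (s + 2)(s + 1)s / 6
Then h(s) = -40·L_0(s) - 9·L_1(s) + 0·L_2(s) - 1·L_3(s).
Expanding and collecting terms gives h(s) = 2s³ - 5s² + 2s.
Evaluating at s = -5: h(-5) = -385.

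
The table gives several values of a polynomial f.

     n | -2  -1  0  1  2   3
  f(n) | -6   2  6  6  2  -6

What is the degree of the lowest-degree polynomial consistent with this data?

2

Forward differences of the values at n = -2, -1, 0, 1, 2, 3:
  f  : -6  2  6  6  2  -6
  Δ  : 8  4  0  -4  -8
  Δ^2: -4  -4  -4  -4
  Δ^3: 0  0  0
  Δ^4: 0  0
  Δ^5: 0
The second differences are constant (-4) and nonzero, while all higher differences vanish, so the minimal degree is 2.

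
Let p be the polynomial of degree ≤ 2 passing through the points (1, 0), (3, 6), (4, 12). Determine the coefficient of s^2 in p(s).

1

Write p(s) = as^2 + bs + c. Substituting each data point gives a linear system:
  a + b + c = 0
  9a + 3b + c = 6
  16a + 4b + c = 12
Solving the system yields a = 1, b = -1, c = 0.
So p(s) = s^2 - s.
The leading coefficient is 1.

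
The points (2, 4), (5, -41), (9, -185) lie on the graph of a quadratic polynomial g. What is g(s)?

g(s) = -3s^2 + 6s + 4

Write g(s) = as^2 + bs + c. Substituting each data point gives a linear system:
  4a + 2b + c = 4
  25a + 5b + c = -41
  81a + 9b + c = -185
Solving the system yields a = -3, b = 6, c = 4.
So g(s) = -3s² + 6s + 4.
Check: g(9) = -185. ✓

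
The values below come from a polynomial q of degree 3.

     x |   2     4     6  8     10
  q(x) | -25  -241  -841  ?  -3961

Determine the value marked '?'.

-2017

On equispaced nodes a degree-3 polynomial has vanishing fourth forward difference, so
  q(2) - 4·q(4) + 6·q(6) - 4·q(8) + q(10) = 0.
Substituting the known values and solving for q(8):
  -4·q(8) = 8068
  q(8) = -2017.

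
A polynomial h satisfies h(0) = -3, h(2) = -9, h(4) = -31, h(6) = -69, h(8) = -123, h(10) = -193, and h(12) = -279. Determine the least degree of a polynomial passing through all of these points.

Forward differences of the values at t = 0, 2, 4, 6, 8, 10, 12:
  h  : -3  -9  -31  -69  -123  -193  -279
  Δ  : -6  -22  -38  -54  -70  -86
  Δ^2: -16  -16  -16  -16  -16
  Δ^3: 0  0  0  0
  Δ^4: 0  0  0
  Δ^5: 0  0
  Δ^6: 0
The second differences are constant (-16) and nonzero, while all higher differences vanish, so the minimal degree is 2.

2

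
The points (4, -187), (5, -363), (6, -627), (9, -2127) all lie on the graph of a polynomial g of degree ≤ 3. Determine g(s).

Write g(s) = as^3 + bs^2 + cs + d. Substituting each data point gives a linear system:
  64a + 16b + 4c + d = -187
  125a + 25b + 5c + d = -363
  216a + 36b + 6c + d = -627
  729a + 81b + 9c + d = -2127
Solving the system yields a = -3, b = 1, c = -2, d = -3.
So g(s) = -3s^3 + s^2 - 2s - 3.
Check: g(9) = -2127. ✓

g(s) = -3s^3 + s^2 - 2s - 3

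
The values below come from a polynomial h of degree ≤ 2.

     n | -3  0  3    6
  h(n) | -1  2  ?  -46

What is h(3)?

-13

The 3 known points determine the degree-2 polynomial uniquely.
Write h(n) = an^2 + bn + c. Substituting each data point gives a linear system:
  9a - 3b + c = -1
  c = 2
  36a + 6b + c = -46
Solving the system yields a = -1, b = -2, c = 2.
So h(n) = -n^2 - 2n + 2.
Then h(3) = -13.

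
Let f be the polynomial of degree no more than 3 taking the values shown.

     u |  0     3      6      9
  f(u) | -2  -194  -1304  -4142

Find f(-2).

16

Forward differences of the values at u = 0, 3, 6, 9:
  f  : -2  -194  -1304  -4142
  Δ  : -192  -1110  -2838
  Δ^2: -918  -1728
  Δ^3: -810
The third differences are constant, confirming degree 3.
Interpolating (Newton forward form) and evaluating at u = -2 gives f(-2) = 16.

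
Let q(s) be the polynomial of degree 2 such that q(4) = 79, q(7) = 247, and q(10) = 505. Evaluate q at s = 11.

611

Forward differences of the values at s = 4, 7, 10:
  q  : 79  247  505
  Δ  : 168  258
  Δ^2: 90
The second differences are constant, confirming degree 2.
Interpolating (Newton forward form) and evaluating at s = 11 gives q(11) = 611.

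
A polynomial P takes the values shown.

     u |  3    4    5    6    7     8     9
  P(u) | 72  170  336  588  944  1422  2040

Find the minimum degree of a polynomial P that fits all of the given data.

Forward differences of the values at u = 3, 4, 5, 6, 7, 8, 9:
  P  : 72  170  336  588  944  1422  2040
  Δ  : 98  166  252  356  478  618
  Δ^2: 68  86  104  122  140
  Δ^3: 18  18  18  18
  Δ^4: 0  0  0
  Δ^5: 0  0
  Δ^6: 0
The third differences are constant (18) and nonzero, while all higher differences vanish, so the minimal degree is 3.

3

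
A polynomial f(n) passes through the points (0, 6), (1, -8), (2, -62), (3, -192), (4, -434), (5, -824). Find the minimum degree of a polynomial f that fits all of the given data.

Forward differences of the values at n = 0, 1, 2, 3, 4, 5:
  f  : 6  -8  -62  -192  -434  -824
  Δ  : -14  -54  -130  -242  -390
  Δ^2: -40  -76  -112  -148
  Δ^3: -36  -36  -36
  Δ^4: 0  0
  Δ^5: 0
The third differences are constant (-36) and nonzero, while all higher differences vanish, so the minimal degree is 3.

3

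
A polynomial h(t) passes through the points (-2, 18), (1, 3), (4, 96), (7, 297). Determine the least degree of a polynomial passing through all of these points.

Forward differences of the values at t = -2, 1, 4, 7:
  h  : 18  3  96  297
  Δ  : -15  93  201
  Δ^2: 108  108
  Δ^3: 0
The second differences are constant (108) and nonzero, while all higher differences vanish, so the minimal degree is 2.

2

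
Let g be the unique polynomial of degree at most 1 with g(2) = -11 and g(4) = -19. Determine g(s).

Write g(s) = as + b. Substituting each data point gives a linear system:
  2a + b = -11
  4a + b = -19
Solving the system yields a = -4, b = -3.
So g(s) = -4s - 3.
Check: g(2) = -11. ✓

g(s) = -4s - 3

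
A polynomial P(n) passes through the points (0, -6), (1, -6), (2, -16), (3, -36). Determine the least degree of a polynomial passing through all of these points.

Divided differences on the nodes 0, 1, 2, 3:
  order 0: -6  -6  -16  -36
  order 1: 0  -10  -20
  order 2: -5  -5
  order 3: 0
The order-2 divided differences are all -5 (nonzero) and every higher order vanishes, so the data lies on a polynomial of degree exactly 2.

2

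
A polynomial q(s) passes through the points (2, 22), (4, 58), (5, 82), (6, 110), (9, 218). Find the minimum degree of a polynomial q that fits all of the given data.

2

Divided differences on the nodes 2, 4, 5, 6, 9:
  order 0: 22  58  82  110  218
  order 1: 18  24  28  36
  order 2: 2  2  2
  order 3: 0  0
  order 4: 0
The order-2 divided differences are all 2 (nonzero) and every higher order vanishes, so the data lies on a polynomial of degree exactly 2.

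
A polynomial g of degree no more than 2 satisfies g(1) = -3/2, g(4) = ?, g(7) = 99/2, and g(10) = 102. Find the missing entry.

15

On equispaced nodes a degree-2 polynomial has vanishing third forward difference, so
  - g(1) + 3·g(4) - 3·g(7) + g(10) = 0.
Substituting the known values and solving for g(4):
  3·g(4) = 45
  g(4) = 15.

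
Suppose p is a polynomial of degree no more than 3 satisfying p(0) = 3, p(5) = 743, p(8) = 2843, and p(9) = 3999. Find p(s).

Write p(s) = as^3 + bs^2 + cs + d. Substituting each data point gives a linear system:
  d = 3
  125a + 25b + 5c + d = 743
  512a + 64b + 8c + d = 2843
  729a + 81b + 9c + d = 3999
Solving the system yields a = 5, b = 4, c = 3, d = 3.
So p(s) = 5s^3 + 4s^2 + 3s + 3.
Check: p(8) = 2843. ✓

p(s) = 5s^3 + 4s^2 + 3s + 3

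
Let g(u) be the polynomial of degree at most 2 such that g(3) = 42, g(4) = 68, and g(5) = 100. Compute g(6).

Forward differences of the values at u = 3, 4, 5:
  g  : 42  68  100
  Δ  : 26  32
  Δ^2: 6
The second differences are constant, confirming degree 2.
Interpolating (Newton forward form) and evaluating at u = 6 gives g(6) = 138.

138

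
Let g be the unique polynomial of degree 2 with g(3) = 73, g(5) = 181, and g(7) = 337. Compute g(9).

541

Using the Lagrange interpolation formula with nodes 3, 5, 7:
  L_0(n) = (n - 5)(n - 7) / 8
  L_1(n) = (n - 3)(n - 7) / -4
  L_2(n) = (n - 3)(n - 5) / 8
Then g(n) = 73·L_0(n) + 181·L_1(n) + 337·L_2(n).
Expanding and collecting terms gives g(n) = 6n^2 + 6n + 1.
Evaluating at n = 9: g(9) = 541.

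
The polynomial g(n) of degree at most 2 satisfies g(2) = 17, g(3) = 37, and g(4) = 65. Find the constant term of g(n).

1

Write g(n) = an^2 + bn + c. Substituting each data point gives a linear system:
  4a + 2b + c = 17
  9a + 3b + c = 37
  16a + 4b + c = 65
Solving the system yields a = 4, b = 0, c = 1.
So g(n) = 4n^2 + 1.
The constant term is 1.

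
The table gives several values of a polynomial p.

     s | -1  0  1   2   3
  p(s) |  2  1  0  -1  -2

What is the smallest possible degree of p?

1

Forward differences of the values at s = -1, 0, 1, 2, 3:
  p  : 2  1  0  -1  -2
  Δ  : -1  -1  -1  -1
  Δ^2: 0  0  0
  Δ^3: 0  0
  Δ^4: 0
The first differences are constant (-1) and nonzero, while all higher differences vanish, so the minimal degree is 1.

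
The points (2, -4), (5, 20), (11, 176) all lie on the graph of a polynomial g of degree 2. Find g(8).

80

Write g(n) = an^2 + bn + c. Substituting each data point gives a linear system:
  4a + 2b + c = -4
  25a + 5b + c = 20
  121a + 11b + c = 176
Solving the system yields a = 2, b = -6, c = 0.
So g(n) = 2n^2 - 6n.
Then g(8) = 80.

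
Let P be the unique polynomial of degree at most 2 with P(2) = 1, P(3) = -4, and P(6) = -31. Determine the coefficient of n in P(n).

0

Write P(n) = an^2 + bn + c. Substituting each data point gives a linear system:
  4a + 2b + c = 1
  9a + 3b + c = -4
  36a + 6b + c = -31
Solving the system yields a = -1, b = 0, c = 5.
So P(n) = -n² + 5.
The coefficient of n is 0.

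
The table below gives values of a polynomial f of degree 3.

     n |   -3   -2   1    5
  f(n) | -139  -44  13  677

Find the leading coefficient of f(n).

Write f(n) = an^3 + bn^2 + cn + d. Substituting each data point gives a linear system:
  -27a + 9b - 3c + d = -139
  -8a + 4b - 2c + d = -44
  a + b + c + d = 13
  125a + 25b + 5c + d = 677
Solving the system yields a = 5, b = 1, c = 5, d = 2.
So f(n) = 5n³ + n² + 5n + 2.
The leading coefficient is 5.

5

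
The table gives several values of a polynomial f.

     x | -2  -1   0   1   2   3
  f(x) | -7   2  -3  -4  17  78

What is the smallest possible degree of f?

Forward differences of the values at x = -2, -1, 0, 1, 2, 3:
  f  : -7  2  -3  -4  17  78
  Δ  : 9  -5  -1  21  61
  Δ^2: -14  4  22  40
  Δ^3: 18  18  18
  Δ^4: 0  0
  Δ^5: 0
The third differences are constant (18) and nonzero, while all higher differences vanish, so the minimal degree is 3.

3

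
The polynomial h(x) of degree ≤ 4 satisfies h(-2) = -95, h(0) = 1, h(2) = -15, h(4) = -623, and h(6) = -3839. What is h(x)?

h(x) = -4x^4 + 6x^3 + 2x^2 - 4x + 1

Write h(x) = ax^4 + bx^3 + cx^2 + dx + e. Substituting each data point gives a linear system:
  16a - 8b + 4c - 2d + e = -95
  e = 1
  16a + 8b + 4c + 2d + e = -15
  256a + 64b + 16c + 4d + e = -623
  1296a + 216b + 36c + 6d + e = -3839
Solving the system yields a = -4, b = 6, c = 2, d = -4, e = 1.
So h(x) = -4x^4 + 6x^3 + 2x^2 - 4x + 1.
Check: h(0) = 1. ✓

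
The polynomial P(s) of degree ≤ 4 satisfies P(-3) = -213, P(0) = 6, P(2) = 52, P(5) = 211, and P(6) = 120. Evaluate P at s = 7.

-183

Write P(s) = as^4 + bs^3 + cs^2 + ds + e. Substituting each data point gives a linear system:
  81a - 27b + 9c - 3d + e = -213
  e = 6
  16a + 8b + 4c + 2d + e = 52
  625a + 125b + 25c + 5d + e = 211
  1296a + 216b + 36c + 6d + e = 120
Solving the system yields a = -1, b = 6, c = 3, d = 1, e = 6.
So P(s) = -s^4 + 6s^3 + 3s^2 + s + 6.
Then P(7) = -183.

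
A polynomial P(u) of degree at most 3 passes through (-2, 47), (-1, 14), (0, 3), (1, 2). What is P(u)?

P(u) = -2u^3 + 5u^2 - 4u + 3

Write P(u) = au^3 + bu^2 + cu + d. Substituting each data point gives a linear system:
  -8a + 4b - 2c + d = 47
  -a + b - c + d = 14
  d = 3
  a + b + c + d = 2
Solving the system yields a = -2, b = 5, c = -4, d = 3.
So P(u) = -2u³ + 5u² - 4u + 3.
Check: P(1) = 2. ✓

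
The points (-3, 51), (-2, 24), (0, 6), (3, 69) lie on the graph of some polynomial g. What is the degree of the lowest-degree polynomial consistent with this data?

Divided differences on the nodes -3, -2, 0, 3:
  order 0: 51  24  6  69
  order 1: -27  -9  21
  order 2: 6  6
  order 3: 0
The order-2 divided differences are all 6 (nonzero) and every higher order vanishes, so the data lies on a polynomial of degree exactly 2.

2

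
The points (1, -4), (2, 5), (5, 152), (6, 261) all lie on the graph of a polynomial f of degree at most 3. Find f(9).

Using the Lagrange interpolation formula with nodes 1, 2, 5, 6:
  L_0(u) = (u - 2)(u - 5)(u - 6) / -20
  L_1(u) = (u - 1)(u - 5)(u - 6) / 12
  L_2(u) = (u - 1)(u - 2)(u - 6) / -12
  L_3(u) = (u - 1)(u - 2)(u - 5) / 20
Then f(u) = -4·L_0(u) + 5·L_1(u) + 152·L_2(u) + 261·L_3(u).
Expanding and collecting terms gives f(u) = u³ + 2u² - 4u - 3.
Evaluating at u = 9: f(9) = 852.

852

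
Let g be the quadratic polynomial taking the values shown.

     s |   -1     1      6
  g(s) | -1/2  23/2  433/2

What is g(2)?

65/2

Write g(s) = as^2 + bs + c. Substituting each data point gives a linear system:
  a - b + c = -1/2
  a + b + c = 23/2
  36a + 6b + c = 433/2
Solving the system yields a = 5, b = 6, c = 1/2.
So g(s) = 5s² + 6s + 1/2.
Then g(2) = 65/2.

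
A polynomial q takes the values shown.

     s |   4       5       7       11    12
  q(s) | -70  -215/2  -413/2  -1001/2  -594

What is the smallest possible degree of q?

Divided differences on the nodes 4, 5, 7, 11, 12:
  order 0: -70  -215/2  -413/2  -1001/2  -594
  order 1: -75/2  -99/2  -147/2  -187/2
  order 2: -4  -4  -4
  order 3: 0  0
  order 4: 0
The order-2 divided differences are all -4 (nonzero) and every higher order vanishes, so the data lies on a polynomial of degree exactly 2.

2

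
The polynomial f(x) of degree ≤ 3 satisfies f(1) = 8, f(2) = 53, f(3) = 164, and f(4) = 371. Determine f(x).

f(x) = 5x^3 + 3x^2 + x - 1

Write f(x) = ax^3 + bx^2 + cx + d. Substituting each data point gives a linear system:
  a + b + c + d = 8
  8a + 4b + 2c + d = 53
  27a + 9b + 3c + d = 164
  64a + 16b + 4c + d = 371
Solving the system yields a = 5, b = 3, c = 1, d = -1.
So f(x) = 5x^3 + 3x^2 + x - 1.
Check: f(3) = 164. ✓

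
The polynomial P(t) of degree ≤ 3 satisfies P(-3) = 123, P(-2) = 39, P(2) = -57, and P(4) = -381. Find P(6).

-1209

Write P(t) = at^3 + bt^2 + ct + d. Substituting each data point gives a linear system:
  -27a + 9b - 3c + d = 123
  -8a + 4b - 2c + d = 39
  8a + 4b + 2c + d = -57
  64a + 16b + 4c + d = -381
Solving the system yields a = -5, b = -3, c = -4, d = 3.
So P(t) = -5t³ - 3t² - 4t + 3.
Then P(6) = -1209.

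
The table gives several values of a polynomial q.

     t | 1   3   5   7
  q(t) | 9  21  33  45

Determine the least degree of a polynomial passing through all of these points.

Forward differences of the values at t = 1, 3, 5, 7:
  q  : 9  21  33  45
  Δ  : 12  12  12
  Δ^2: 0  0
  Δ^3: 0
The first differences are constant (12) and nonzero, while all higher differences vanish, so the minimal degree is 1.

1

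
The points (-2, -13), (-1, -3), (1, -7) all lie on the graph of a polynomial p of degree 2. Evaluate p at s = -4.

Using the Lagrange interpolation formula with nodes -2, -1, 1:
  L_0(s) = (s + 1)(s - 1) / 3
  L_1(s) = (s + 2)(s - 1) / -2
  L_2(s) = (s + 2)(s + 1) / 6
Then p(s) = -13·L_0(s) - 3·L_1(s) - 7·L_2(s).
Expanding and collecting terms gives p(s) = -4s² - 2s - 1.
Evaluating at s = -4: p(-4) = -57.

-57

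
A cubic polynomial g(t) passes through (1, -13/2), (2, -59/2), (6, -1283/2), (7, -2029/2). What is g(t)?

Write g(t) = at^3 + bt^2 + ct + d. Substituting each data point gives a linear system:
  a + b + c + d = -13/2
  8a + 4b + 2c + d = -59/2
  216a + 36b + 6c + d = -1283/2
  343a + 49b + 7c + d = -2029/2
Solving the system yields a = -3, b = 1, c = -5, d = 1/2.
So g(t) = -3t³ + t² - 5t + 1/2.
Check: g(2) = -59/2. ✓

g(t) = -3t^3 + t^2 - 5t + 1/2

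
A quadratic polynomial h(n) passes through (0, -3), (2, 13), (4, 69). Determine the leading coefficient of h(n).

Write h(n) = an^2 + bn + c. Substituting each data point gives a linear system:
  c = -3
  4a + 2b + c = 13
  16a + 4b + c = 69
Solving the system yields a = 5, b = -2, c = -3.
So h(n) = 5n² - 2n - 3.
The leading coefficient is 5.

5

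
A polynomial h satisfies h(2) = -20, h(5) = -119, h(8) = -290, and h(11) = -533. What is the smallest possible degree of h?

Forward differences of the values at t = 2, 5, 8, 11:
  h  : -20  -119  -290  -533
  Δ  : -99  -171  -243
  Δ^2: -72  -72
  Δ^3: 0
The second differences are constant (-72) and nonzero, while all higher differences vanish, so the minimal degree is 2.

2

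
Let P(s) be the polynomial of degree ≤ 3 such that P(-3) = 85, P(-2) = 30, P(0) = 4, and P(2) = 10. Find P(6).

Using the Lagrange interpolation formula with nodes -3, -2, 0, 2:
  L_0(s) = (s + 2)s(s - 2) / -15
  L_1(s) = (s + 3)s(s - 2) / 8
  L_2(s) = (s + 3)(s + 2)(s - 2) / -12
  L_3(s) = (s + 3)(s + 2)s / 40
Then P(s) = 85·L_0(s) + 30·L_1(s) + 4·L_2(s) + 10·L_3(s).
Expanding and collecting terms gives P(s) = -2s^3 + 4s^2 + 3s + 4.
Evaluating at s = 6: P(6) = -266.

-266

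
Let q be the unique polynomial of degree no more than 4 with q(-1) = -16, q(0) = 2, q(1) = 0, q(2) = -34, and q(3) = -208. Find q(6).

Using the Lagrange interpolation formula with nodes -1, 0, 1, 2, 3:
  L_0(u) = u(u - 1)(u - 2)(u - 3) / 24
  L_1(u) = (u + 1)(u - 1)(u - 2)(u - 3) / -6
  L_2(u) = (u + 1)u(u - 2)(u - 3) / 4
  L_3(u) = (u + 1)u(u - 1)(u - 3) / -6
  L_4(u) = (u + 1)u(u - 1)(u - 2) / 24
Then q(u) = -16·L_0(u) + 2·L_1(u) + 0·L_2(u) - 34·L_3(u) - 208·L_4(u).
Expanding and collecting terms gives q(u) = -4u^4 + 6u^3 - 6u^2 + 2u + 2.
Evaluating at u = 6: q(6) = -4090.

-4090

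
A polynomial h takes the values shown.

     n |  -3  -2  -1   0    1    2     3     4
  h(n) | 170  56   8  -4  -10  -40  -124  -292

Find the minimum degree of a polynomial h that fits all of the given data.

Forward differences of the values at n = -3, -2, -1, 0, 1, 2, 3, 4:
  h  : 170  56  8  -4  -10  -40  -124  -292
  Δ  : -114  -48  -12  -6  -30  -84  -168
  Δ^2: 66  36  6  -24  -54  -84
  Δ^3: -30  -30  -30  -30  -30
  Δ^4: 0  0  0  0
  Δ^5: 0  0  0
  Δ^6: 0  0
  Δ^7: 0
The third differences are constant (-30) and nonzero, while all higher differences vanish, so the minimal degree is 3.

3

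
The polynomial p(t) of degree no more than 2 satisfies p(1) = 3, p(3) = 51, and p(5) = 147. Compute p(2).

Forward differences of the values at t = 1, 3, 5:
  p  : 3  51  147
  Δ  : 48  96
  Δ^2: 48
The second differences are constant, confirming degree 2.
Interpolating (Newton forward form) and evaluating at t = 2 gives p(2) = 21.

21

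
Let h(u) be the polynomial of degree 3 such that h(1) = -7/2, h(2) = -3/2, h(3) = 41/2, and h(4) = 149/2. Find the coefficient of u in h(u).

Write h(u) = au^3 + bu^2 + cu + d. Substituting each data point gives a linear system:
  a + b + c + d = -7/2
  8a + 4b + 2c + d = -3/2
  27a + 9b + 3c + d = 41/2
  64a + 16b + 4c + d = 149/2
Solving the system yields a = 2, b = -2, c = -6, d = 5/2.
So h(u) = 2u^3 - 2u^2 - 6u + 5/2.
The coefficient of u is -6.

-6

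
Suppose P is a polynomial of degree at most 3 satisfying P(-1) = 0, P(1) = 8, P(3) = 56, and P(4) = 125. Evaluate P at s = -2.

-19

Write P(s) = as^3 + bs^2 + cs + d. Substituting each data point gives a linear system:
  -a + b - c + d = 0
  a + b + c + d = 8
  27a + 9b + 3c + d = 56
  64a + 16b + 4c + d = 125
Solving the system yields a = 2, b = -1, c = 2, d = 5.
So P(s) = 2s^3 - s^2 + 2s + 5.
Then P(-2) = -19.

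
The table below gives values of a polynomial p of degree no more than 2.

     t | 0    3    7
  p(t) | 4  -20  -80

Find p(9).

Write p(t) = at^2 + bt + c. Substituting each data point gives a linear system:
  c = 4
  9a + 3b + c = -20
  49a + 7b + c = -80
Solving the system yields a = -1, b = -5, c = 4.
So p(t) = -t^2 - 5t + 4.
Then p(9) = -122.

-122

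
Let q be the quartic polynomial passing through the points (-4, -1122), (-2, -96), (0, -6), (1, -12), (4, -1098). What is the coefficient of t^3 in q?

0

Write q(t) = at^4 + bt^3 + ct^2 + dt + e. Substituting each data point gives a linear system:
  256a - 64b + 16c - 4d + e = -1122
  16a - 8b + 4c - 2d + e = -96
  e = -6
  a + b + c + d + e = -12
  256a + 64b + 16c + 4d + e = -1098
Solving the system yields a = -4, b = 0, c = -5, d = 3, e = -6.
So q(t) = -4t^4 - 5t^2 + 3t - 6.
The coefficient of t^3 is 0.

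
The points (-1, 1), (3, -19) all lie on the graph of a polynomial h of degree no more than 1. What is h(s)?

h(s) = -5s - 4

Write h(s) = as + b. Substituting each data point gives a linear system:
  -a + b = 1
  3a + b = -19
Solving the system yields a = -5, b = -4.
So h(s) = -5s - 4.
Check: h(3) = -19. ✓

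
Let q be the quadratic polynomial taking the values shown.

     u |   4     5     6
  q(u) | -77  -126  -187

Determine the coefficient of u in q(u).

5

Write q(u) = au^2 + bu + c. Substituting each data point gives a linear system:
  16a + 4b + c = -77
  25a + 5b + c = -126
  36a + 6b + c = -187
Solving the system yields a = -6, b = 5, c = -1.
So q(u) = -6u^2 + 5u - 1.
The coefficient of u is 5.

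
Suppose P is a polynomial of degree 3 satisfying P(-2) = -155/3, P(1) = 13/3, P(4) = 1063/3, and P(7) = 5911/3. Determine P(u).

P(u) = 6u^3 - (5/3)u^2 - u + 1

Write P(u) = au^3 + bu^2 + cu + d. Substituting each data point gives a linear system:
  -8a + 4b - 2c + d = -155/3
  a + b + c + d = 13/3
  64a + 16b + 4c + d = 1063/3
  343a + 49b + 7c + d = 5911/3
Solving the system yields a = 6, b = -5/3, c = -1, d = 1.
So P(u) = 6u³ - (5/3)u² - u + 1.
Check: P(4) = 1063/3. ✓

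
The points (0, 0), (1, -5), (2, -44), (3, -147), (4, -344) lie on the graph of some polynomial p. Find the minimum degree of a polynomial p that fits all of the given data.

3

Forward differences of the values at t = 0, 1, 2, 3, 4:
  p  : 0  -5  -44  -147  -344
  Δ  : -5  -39  -103  -197
  Δ^2: -34  -64  -94
  Δ^3: -30  -30
  Δ^4: 0
The third differences are constant (-30) and nonzero, while all higher differences vanish, so the minimal degree is 3.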